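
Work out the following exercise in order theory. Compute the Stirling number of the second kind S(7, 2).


S(n,k) = k*S(n-1,k) + S(n-1,k-1).
S(6,2) = 31, S(6,1) = 1
S(7,2) = 2*31 + 1 = 62 + 1
S(7,2) = 63


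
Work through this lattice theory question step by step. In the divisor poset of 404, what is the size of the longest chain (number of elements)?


A chain is a totally ordered subset; we count the number of elements in a maximum chain.
Compute, for each element x, the size of the longest chain ending at x:
  1: 1
  2: 2
  101: 2
  4: 3
  202: 3
  404: 4
A maximum chain: 1 < 2 < 4 < 404
Number of elements in the longest chain: 4


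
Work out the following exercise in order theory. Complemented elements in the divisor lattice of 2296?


An element a is complemented if some b has a meet b = bottom, a join b = top.
a is complemented iff gcd(a, n/a)=1, i.e. a is a unitary divisor of 2296.
Complemented elements: 1, 7, 8, 41, 56, 287, ... (2 more)
Count: 8


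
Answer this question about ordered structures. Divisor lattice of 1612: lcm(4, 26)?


Join=lcm.
gcd(4,26)=2
lcm=52


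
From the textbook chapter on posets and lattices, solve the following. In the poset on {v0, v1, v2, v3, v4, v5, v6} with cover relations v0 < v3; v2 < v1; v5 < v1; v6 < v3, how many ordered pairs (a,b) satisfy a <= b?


The order relation is {(a,b) : a <= b}, reflexive so it includes (a,a).
Examples: (v0,v0), (v0,v3), (v1,v1), (v2,v1), (v2,v2), ...
Total ordered pairs: 11


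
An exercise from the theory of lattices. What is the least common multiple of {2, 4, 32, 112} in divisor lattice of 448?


In a divisor lattice, join = lcm (least common multiple).
Compute lcm iteratively: start with first element, then lcm(current, next).
Elements: [2, 4, 32, 112]
lcm(2,4) = 4
lcm(4,32) = 32
lcm(32,112) = 224
Final lcm = 224


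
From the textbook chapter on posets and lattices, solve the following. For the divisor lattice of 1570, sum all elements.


sigma(n) = sum of divisors.
Divisors of 1570: [1, 2, 5, 10, 157, 314, 785, 1570]
Sum = 2844


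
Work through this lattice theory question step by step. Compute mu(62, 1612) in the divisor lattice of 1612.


In a divisor lattice, mu(a,b) = mu(b/a) where mu is the classical Mobius function.
b/a = 1612/62 = 26
Prime factorization of 26: primes [2, 13]
26 is squarefree with 2 prime factor(s), so mu(26) = (-1)^2 = 1


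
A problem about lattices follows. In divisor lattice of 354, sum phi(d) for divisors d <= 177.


Divisors of 354 up to 177: [1, 2, 3, 6, 59, 118, 177]
phi values: [1, 1, 2, 2, 58, 58, 116]
Sum = 238


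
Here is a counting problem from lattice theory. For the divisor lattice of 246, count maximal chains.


A maximal chain goes from the minimum element to a maximal element via cover relations.
Counting all min-to-max paths in the cover graph.
Total maximal chains: 6


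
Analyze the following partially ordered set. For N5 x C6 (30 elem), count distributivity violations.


Distributive law: a ^ (b v c) = (a ^ b) v (a ^ c).
Check all 30^3 = 27000 ordered triples (a,b,c).
  e.g. a=(b,0), b=(a,0), c=(c,0): lhs=(b,0) != rhs=(a,0)
  e.g. a=(b,0), b=(a,0), c=(c,1): lhs=(b,0) != rhs=(a,0)
Total violating triples: 432


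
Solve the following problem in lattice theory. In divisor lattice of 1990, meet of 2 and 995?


In a divisor lattice, meet = gcd (greatest common divisor).
By Euclidean algorithm or factoring: gcd(2,995) = 1


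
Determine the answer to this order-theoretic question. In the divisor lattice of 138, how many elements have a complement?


An element a is complemented if some b has a meet b = bottom, a join b = top.
a is complemented iff gcd(a, n/a)=1, i.e. a is a unitary divisor of 138.
Complemented elements: 1, 2, 3, 6, 23, 46, ... (2 more)
Count: 8


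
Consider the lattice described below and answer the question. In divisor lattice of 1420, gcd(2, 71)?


Meet=gcd.
gcd(2,71)=1


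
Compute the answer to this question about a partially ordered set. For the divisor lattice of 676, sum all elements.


sigma(n) = sum of divisors.
Divisors of 676: [1, 2, 4, 13, 26, 52, 169, 338, 676]
Sum = 1281


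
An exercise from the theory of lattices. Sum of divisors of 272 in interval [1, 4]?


Interval [1,4] in divisors of 272: [1, 2, 4]
Sum = 7


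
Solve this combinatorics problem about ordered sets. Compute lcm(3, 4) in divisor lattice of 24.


In a divisor lattice, join = lcm (least common multiple).
gcd(3,4) = 1
lcm(3,4) = 3*4/gcd = 12/1 = 12


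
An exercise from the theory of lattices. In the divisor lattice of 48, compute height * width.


Height = length of longest chain minus 1; width = size of largest antichain.
A maximum chain: 1 | 3 | 6 | 12 | 24 | 48  (height 5).
A maximum antichain: {2, 3}  (width 2).
Product = 5 * 2 = 10


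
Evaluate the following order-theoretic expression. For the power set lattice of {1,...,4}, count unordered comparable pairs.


A comparable pair {a,b} has a < b or b < a in the order.
Count unordered pairs where one element is strictly below the other.
Examples: {{},{1}}, {{},{2}}, {{},{3}}, {{},{4}}, ...
Total comparable pairs: 65


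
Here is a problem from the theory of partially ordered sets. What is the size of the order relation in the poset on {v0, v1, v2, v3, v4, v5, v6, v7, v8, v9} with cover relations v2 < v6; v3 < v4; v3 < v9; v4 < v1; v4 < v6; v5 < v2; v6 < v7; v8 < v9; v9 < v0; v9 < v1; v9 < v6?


The order relation is {(a,b) : a <= b}, reflexive so it includes (a,a).
Examples: (v0,v0), (v1,v1), (v2,v2), (v2,v6), (v2,v7), ...
Total ordered pairs: 34


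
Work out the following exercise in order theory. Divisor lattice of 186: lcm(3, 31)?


Join=lcm.
gcd(3,31)=1
lcm=93


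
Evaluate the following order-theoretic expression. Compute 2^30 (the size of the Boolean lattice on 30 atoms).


Power set = 2^n.
2^30 = 1073741824


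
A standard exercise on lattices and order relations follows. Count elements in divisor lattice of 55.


Divisors of 55: [1, 5, 11, 55]
Count: 4


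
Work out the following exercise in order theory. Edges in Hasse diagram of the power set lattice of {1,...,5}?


A cover relation a -< b holds when a < b with no c strictly between.
Cover relations:
  {} -< {1}
  {} -< {2}
  {} -< {3}
  {} -< {4}
  {} -< {5}
  {1} -< {1,2}
  {1} -< {1,3}
  {1} -< {1,4}
  ...72 more
Total: 80


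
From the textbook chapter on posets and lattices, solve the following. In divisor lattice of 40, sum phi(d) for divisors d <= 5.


Divisors of 40 up to 5: [1, 2, 4, 5]
phi values: [1, 1, 2, 4]
Sum = 8


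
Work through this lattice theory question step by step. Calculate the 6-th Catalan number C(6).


C(n) = C(2n, n) / (n+1).
C(12, 6) = 924
C(6) = 924 / 7 = 132


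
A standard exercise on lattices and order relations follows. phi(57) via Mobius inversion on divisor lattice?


phi(n) = n * prod_{p|n} (1 - 1/p).
Prime divisors of 57: [3, 19]
phi(57) = 57 * (1 - 1/3) * (1 - 1/19)
phi(57) = 36


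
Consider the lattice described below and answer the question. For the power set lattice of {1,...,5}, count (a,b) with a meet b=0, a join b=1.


Complement pair (a,b): a meet b = bottom, a join b = top.
Here: A intersect B = {} and A union B = {1,...,5}.
Pairs found: ({},{1,2,3,4,5}), ({1},{2,3,4,5}), ({2},{1,3,4,5}), ({3},{1,2,4,5}), ... (28 more)
Total ordered pairs: 32


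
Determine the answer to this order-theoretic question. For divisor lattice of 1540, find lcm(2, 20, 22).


In a divisor lattice, join = lcm (least common multiple).
Compute lcm iteratively: start with first element, then lcm(current, next).
Elements: [2, 20, 22]
lcm(2,20) = 20
lcm(20,22) = 220
Final lcm = 220


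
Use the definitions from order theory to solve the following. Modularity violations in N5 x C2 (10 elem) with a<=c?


Modular law: if a <= c then a v (b ^ c) = (a v b) ^ c.
Check all triples (a,b,c) with a <= c among 10 elements.
  e.g. a=(a,0), b=(c,0), c=(b,0): lhs=(a,0) != rhs=(b,0)
  e.g. a=(a,0), b=(c,1), c=(b,0): lhs=(a,0) != rhs=(b,0)
Total violating triples: 6


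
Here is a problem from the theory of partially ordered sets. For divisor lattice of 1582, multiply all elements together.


Divisors of 1582: [1, 2, 7, 14, 113, 226, 791, 1582]
Product = n^(d(n)/2) = 1582^(8/2)
Product = 6263627420176


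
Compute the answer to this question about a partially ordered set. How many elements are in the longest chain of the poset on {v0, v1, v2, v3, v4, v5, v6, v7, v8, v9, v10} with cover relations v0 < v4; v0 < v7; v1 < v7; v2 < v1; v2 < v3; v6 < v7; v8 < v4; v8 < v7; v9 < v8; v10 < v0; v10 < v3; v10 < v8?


A chain is a totally ordered subset; we count the number of elements in a maximum chain.
Compute, for each element x, the size of the longest chain ending at x:
  v2: 1
  v5: 1
  v6: 1
  v9: 1
  v10: 1
  v0: 2
  ...
A maximum chain: v10 < v0 < v4
Number of elements in the longest chain: 3


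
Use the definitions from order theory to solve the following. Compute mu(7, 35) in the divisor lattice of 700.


In a divisor lattice, mu(a,b) = mu(b/a) where mu is the classical Mobius function.
b/a = 35/7 = 5
Prime factorization of 5: primes [5]
5 is squarefree with 1 prime factor(s), so mu(5) = (-1)^1 = -1


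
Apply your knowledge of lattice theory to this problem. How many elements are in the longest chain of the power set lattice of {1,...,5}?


A chain is a totally ordered subset; we count the number of elements in a maximum chain.
Compute, for each element x, the size of the longest chain ending at x:
  {}: 1
  {1}: 2
  {2}: 2
  {3}: 2
  {4}: 2
  {5}: 2
  ...
A maximum chain: {} < {1} < {1,2} < {1,2,3} < {1,2,3,4} < {1,2,3,4,5}
Number of elements in the longest chain: 6


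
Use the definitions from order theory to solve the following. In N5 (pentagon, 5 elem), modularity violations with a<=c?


Modular law: if a <= c then a v (b ^ c) = (a v b) ^ c.
Check all triples (a,b,c) with a <= c among 5 elements.
  e.g. a=a, b=c, c=b: lhs=a != rhs=b
Total violating triples: 1


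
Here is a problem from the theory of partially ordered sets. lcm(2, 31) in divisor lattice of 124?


Join=lcm.
gcd(2,31)=1
lcm=62


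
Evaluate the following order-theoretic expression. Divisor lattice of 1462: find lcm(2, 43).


In a divisor lattice, join = lcm (least common multiple).
gcd(2,43) = 1
lcm(2,43) = 2*43/gcd = 86/1 = 86


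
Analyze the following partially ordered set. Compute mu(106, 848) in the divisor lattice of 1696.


In a divisor lattice, mu(a,b) = mu(b/a) where mu is the classical Mobius function.
b/a = 848/106 = 8
Prime factorization of 8: primes [2]
8 is not squarefree, so mu(8) = 0


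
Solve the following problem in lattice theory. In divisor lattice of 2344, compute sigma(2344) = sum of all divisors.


sigma(n) = sum of divisors.
Divisors of 2344: [1, 2, 4, 8, 293, 586, 1172, 2344]
Sum = 4410


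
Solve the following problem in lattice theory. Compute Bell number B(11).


B(n) = number of set partitions of an n-element set.
B(n) satisfies the recurrence: B(n+1) = sum_k C(n,k)*B(k).
B(11) = 678570


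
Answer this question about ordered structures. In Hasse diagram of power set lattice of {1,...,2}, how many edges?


A cover relation a -< b holds when a < b with no c strictly between.
Cover relations:
  {} -< {1}
  {} -< {2}
  {1} -< {1,2}
  {2} -< {1,2}
Total: 4


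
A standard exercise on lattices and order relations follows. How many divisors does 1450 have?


Divisors of 1450: [1, 2, 5, 10, 25, 29, 50, 58, 145, 290, 725, 1450]
Count: 12


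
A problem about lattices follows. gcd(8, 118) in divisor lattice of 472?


Meet=gcd.
gcd(8,118)=2


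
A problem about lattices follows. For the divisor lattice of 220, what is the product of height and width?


Height = length of longest chain minus 1; width = size of largest antichain.
A maximum chain: 1 | 11 | 55 | 110 | 220  (height 4).
A maximum antichain: {4, 10, 22, 55}  (width 4).
Product = 4 * 4 = 16


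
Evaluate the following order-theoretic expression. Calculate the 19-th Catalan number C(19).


C(n) = C(2n, n) / (n+1).
C(38, 19) = 35345263800
C(19) = 35345263800 / 20 = 1767263190


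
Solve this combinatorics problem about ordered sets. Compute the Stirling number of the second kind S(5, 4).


S(n,k) = k*S(n-1,k) + S(n-1,k-1).
S(4,4) = 1, S(4,3) = 6
S(5,4) = 4*1 + 6 = 4 + 6
S(5,4) = 10


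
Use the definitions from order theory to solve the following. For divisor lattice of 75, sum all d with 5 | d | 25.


Interval [5,25] in divisors of 75: [5, 25]
Sum = 30


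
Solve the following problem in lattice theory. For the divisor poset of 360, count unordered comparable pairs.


A comparable pair {a,b} has a < b or b < a in the order.
Count unordered pairs where one element is strictly below the other.
Examples: {1,2}, {1,3}, {1,4}, {1,5}, ...
Total comparable pairs: 156


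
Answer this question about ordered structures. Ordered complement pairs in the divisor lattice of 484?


Complement pair (a,b): a meet b = bottom, a join b = top.
Here: gcd(a,b)=1 and lcm(a,b)=484, i.e. a*b=484 with a,b coprime.
Pairs found: (1,484), (4,121), (121,4), (484,1)
Total ordered pairs: 4


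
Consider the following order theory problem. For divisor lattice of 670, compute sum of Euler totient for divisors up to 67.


Divisors of 670 up to 67: [1, 2, 5, 10, 67]
phi values: [1, 1, 4, 4, 66]
Sum = 76


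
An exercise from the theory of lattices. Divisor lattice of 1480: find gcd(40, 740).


In a divisor lattice, meet = gcd (greatest common divisor).
By Euclidean algorithm or factoring: gcd(40,740) = 20


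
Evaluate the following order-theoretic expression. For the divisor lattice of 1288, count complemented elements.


An element a is complemented if some b has a meet b = bottom, a join b = top.
a is complemented iff gcd(a, n/a)=1, i.e. a is a unitary divisor of 1288.
Complemented elements: 1, 7, 8, 23, 56, 161, ... (2 more)
Count: 8


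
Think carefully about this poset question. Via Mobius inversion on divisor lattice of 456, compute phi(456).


phi(n) = n * prod_{p|n} (1 - 1/p).
Prime divisors of 456: [2, 3, 19]
phi(456) = 456 * (1 - 1/2) * (1 - 1/3) * (1 - 1/19)
phi(456) = 144


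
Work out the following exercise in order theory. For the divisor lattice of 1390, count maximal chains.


A maximal chain goes from the minimum element to a maximal element via cover relations.
Counting all min-to-max paths in the cover graph.
Total maximal chains: 6


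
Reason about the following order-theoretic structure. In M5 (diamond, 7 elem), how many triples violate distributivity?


Distributive law: a ^ (b v c) = (a ^ b) v (a ^ c).
Check all 7^3 = 343 ordered triples (a,b,c).
  e.g. a=a1, b=a2, c=a3: lhs=a1 != rhs=0
  e.g. a=a1, b=a2, c=a4: lhs=a1 != rhs=0
Total violating triples: 60


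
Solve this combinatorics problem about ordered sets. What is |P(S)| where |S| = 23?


Power set = 2^n.
2^23 = 8388608


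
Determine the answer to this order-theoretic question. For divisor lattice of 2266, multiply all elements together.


Divisors of 2266: [1, 2, 11, 22, 103, 206, 1133, 2266]
Product = n^(d(n)/2) = 2266^(8/2)
Product = 26365719179536


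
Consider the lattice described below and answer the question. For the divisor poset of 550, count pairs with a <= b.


The order relation is {(a,b) : a <= b}, reflexive so it includes (a,a).
Examples: (1,1), (1,10), (1,11), (1,110), (1,2), ...
Total ordered pairs: 54


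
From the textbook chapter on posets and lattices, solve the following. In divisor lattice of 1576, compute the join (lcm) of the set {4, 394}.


In a divisor lattice, join = lcm (least common multiple).
Compute lcm iteratively: start with first element, then lcm(current, next).
Elements: [4, 394]
lcm(4,394) = 788
Final lcm = 788


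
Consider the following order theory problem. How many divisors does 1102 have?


Divisors of 1102: [1, 2, 19, 29, 38, 58, 551, 1102]
Count: 8


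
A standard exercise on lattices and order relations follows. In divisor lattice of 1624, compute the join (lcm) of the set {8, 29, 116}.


In a divisor lattice, join = lcm (least common multiple).
Compute lcm iteratively: start with first element, then lcm(current, next).
Elements: [8, 29, 116]
lcm(8,29) = 232
lcm(232,116) = 232
Final lcm = 232


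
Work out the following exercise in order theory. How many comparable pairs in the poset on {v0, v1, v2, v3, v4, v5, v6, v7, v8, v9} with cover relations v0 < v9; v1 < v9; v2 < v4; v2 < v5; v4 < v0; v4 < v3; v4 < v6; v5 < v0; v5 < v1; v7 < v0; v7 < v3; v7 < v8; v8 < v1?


A comparable pair {a,b} has a < b or b < a in the order.
Count unordered pairs where one element is strictly below the other.
Examples: {v0,v2}, {v0,v4}, {v0,v5}, {v0,v7}, ...
Total comparable pairs: 23


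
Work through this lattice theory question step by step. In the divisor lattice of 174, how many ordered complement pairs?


Complement pair (a,b): a meet b = bottom, a join b = top.
Here: gcd(a,b)=1 and lcm(a,b)=174, i.e. a*b=174 with a,b coprime.
Pairs found: (1,174), (2,87), (3,58), (6,29), ... (4 more)
Total ordered pairs: 8


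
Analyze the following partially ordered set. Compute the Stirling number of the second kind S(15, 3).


S(n,k) = k*S(n-1,k) + S(n-1,k-1).
S(14,3) = 788970, S(14,2) = 8191
S(15,3) = 3*788970 + 8191 = 2366910 + 8191
S(15,3) = 2375101


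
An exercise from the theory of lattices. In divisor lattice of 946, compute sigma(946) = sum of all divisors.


sigma(n) = sum of divisors.
Divisors of 946: [1, 2, 11, 22, 43, 86, 473, 946]
Sum = 1584


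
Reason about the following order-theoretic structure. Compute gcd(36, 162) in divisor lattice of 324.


In a divisor lattice, meet = gcd (greatest common divisor).
By Euclidean algorithm or factoring: gcd(36,162) = 18


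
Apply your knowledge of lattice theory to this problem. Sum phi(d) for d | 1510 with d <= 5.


Divisors of 1510 up to 5: [1, 2, 5]
phi values: [1, 1, 4]
Sum = 6


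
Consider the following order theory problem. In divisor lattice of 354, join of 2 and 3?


In a divisor lattice, join = lcm (least common multiple).
gcd(2,3) = 1
lcm(2,3) = 2*3/gcd = 6/1 = 6


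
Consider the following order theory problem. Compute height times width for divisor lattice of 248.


Height = length of longest chain minus 1; width = size of largest antichain.
A maximum chain: 1 | 31 | 62 | 124 | 248  (height 4).
A maximum antichain: {2, 31}  (width 2).
Product = 4 * 2 = 8


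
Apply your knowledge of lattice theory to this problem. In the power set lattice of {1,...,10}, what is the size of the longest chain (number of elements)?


A chain is a totally ordered subset; we count the number of elements in a maximum chain.
Compute, for each element x, the size of the longest chain ending at x:
  {}: 1
  {1}: 2
  {2}: 2
  {3}: 2
  {4}: 2
  {5}: 2
  ...
A maximum chain: {} < {1} < {1,2} < {1,2,3} < {1,2,3,4} < {1,2,3,4,5} < {1,2,3,4,5,6} < {1,2,3,4,5,6,7} < {1,2,3,4,5,6,7,8} < {1,2,3,4,5,6,7,8,9} < {1,2,3,4,5,6,7,8,9,10}
Number of elements in the longest chain: 11


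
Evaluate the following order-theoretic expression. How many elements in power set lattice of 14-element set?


Power set = 2^n.
2^14 = 16384


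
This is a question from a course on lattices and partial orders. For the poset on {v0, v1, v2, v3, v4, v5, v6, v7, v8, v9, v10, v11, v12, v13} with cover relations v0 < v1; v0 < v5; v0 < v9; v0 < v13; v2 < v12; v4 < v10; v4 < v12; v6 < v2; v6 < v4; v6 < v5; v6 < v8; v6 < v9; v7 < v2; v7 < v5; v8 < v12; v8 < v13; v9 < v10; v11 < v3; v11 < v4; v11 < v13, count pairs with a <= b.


The order relation is {(a,b) : a <= b}, reflexive so it includes (a,a).
Examples: (v0,v0), (v0,v1), (v0,v10), (v0,v13), (v0,v5), ...
Total ordered pairs: 41


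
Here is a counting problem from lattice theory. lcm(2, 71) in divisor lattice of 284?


Join=lcm.
gcd(2,71)=1
lcm=142


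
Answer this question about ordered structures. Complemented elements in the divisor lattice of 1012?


An element a is complemented if some b has a meet b = bottom, a join b = top.
a is complemented iff gcd(a, n/a)=1, i.e. a is a unitary divisor of 1012.
Complemented elements: 1, 4, 11, 23, 44, 92, ... (2 more)
Count: 8


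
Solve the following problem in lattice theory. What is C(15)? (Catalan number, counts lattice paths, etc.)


C(n) = C(2n, n) / (n+1).
C(30, 15) = 155117520
C(15) = 155117520 / 16 = 9694845


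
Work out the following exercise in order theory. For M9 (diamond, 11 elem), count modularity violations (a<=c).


Modular law: if a <= c then a v (b ^ c) = (a v b) ^ c.
Check all triples (a,b,c) with a <= c among 11 elements.
This lattice is modular (diamonds M_m and their chain-products are modular).
Total violating triples: 0


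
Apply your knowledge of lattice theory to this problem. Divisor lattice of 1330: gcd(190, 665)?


Meet=gcd.
gcd(190,665)=95


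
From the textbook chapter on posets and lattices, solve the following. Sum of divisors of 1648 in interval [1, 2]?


Interval [1,2] in divisors of 1648: [1, 2]
Sum = 3


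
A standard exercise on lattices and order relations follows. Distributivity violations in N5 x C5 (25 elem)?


Distributive law: a ^ (b v c) = (a ^ b) v (a ^ c).
Check all 25^3 = 15625 ordered triples (a,b,c).
  e.g. a=(b,0), b=(a,0), c=(c,0): lhs=(b,0) != rhs=(a,0)
  e.g. a=(b,0), b=(a,0), c=(c,1): lhs=(b,0) != rhs=(a,0)
Total violating triples: 250


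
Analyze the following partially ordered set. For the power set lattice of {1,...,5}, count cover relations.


A cover relation a -< b holds when a < b with no c strictly between.
Cover relations:
  {} -< {1}
  {} -< {2}
  {} -< {3}
  {} -< {4}
  {} -< {5}
  {1} -< {1,2}
  {1} -< {1,3}
  {1} -< {1,4}
  ...72 more
Total: 80


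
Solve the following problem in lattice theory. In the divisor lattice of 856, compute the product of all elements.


Divisors of 856: [1, 2, 4, 8, 107, 214, 428, 856]
Product = n^(d(n)/2) = 856^(8/2)
Product = 536902045696


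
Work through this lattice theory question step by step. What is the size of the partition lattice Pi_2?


B(n) = number of set partitions of an n-element set.
B(n) satisfies the recurrence: B(n+1) = sum_k C(n,k)*B(k).
B(2) = 2


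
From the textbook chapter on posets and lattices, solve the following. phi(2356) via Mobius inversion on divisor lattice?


phi(n) = n * prod_{p|n} (1 - 1/p).
Prime divisors of 2356: [2, 19, 31]
phi(2356) = 2356 * (1 - 1/2) * (1 - 1/19) * (1 - 1/31)
phi(2356) = 1080


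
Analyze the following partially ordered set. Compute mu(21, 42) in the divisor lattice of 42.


In a divisor lattice, mu(a,b) = mu(b/a) where mu is the classical Mobius function.
b/a = 42/21 = 2
Prime factorization of 2: primes [2]
2 is squarefree with 1 prime factor(s), so mu(2) = (-1)^1 = -1


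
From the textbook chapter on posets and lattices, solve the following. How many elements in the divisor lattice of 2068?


Divisors of 2068: [1, 2, 4, 11, 22, 44, 47, 94, 188, 517, 1034, 2068]
Count: 12


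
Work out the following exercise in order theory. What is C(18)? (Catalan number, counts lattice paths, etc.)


C(n) = C(2n, n) / (n+1).
C(36, 18) = 9075135300
C(18) = 9075135300 / 19 = 477638700


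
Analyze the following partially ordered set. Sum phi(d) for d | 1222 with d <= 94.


Divisors of 1222 up to 94: [1, 2, 13, 26, 47, 94]
phi values: [1, 1, 12, 12, 46, 46]
Sum = 118


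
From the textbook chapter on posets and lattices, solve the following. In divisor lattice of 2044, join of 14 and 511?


In a divisor lattice, join = lcm (least common multiple).
gcd(14,511) = 7
lcm(14,511) = 14*511/gcd = 7154/7 = 1022


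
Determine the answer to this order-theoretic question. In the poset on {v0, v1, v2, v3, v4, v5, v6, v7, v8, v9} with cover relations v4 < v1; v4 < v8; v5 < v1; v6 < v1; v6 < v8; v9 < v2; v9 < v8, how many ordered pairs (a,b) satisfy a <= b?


The order relation is {(a,b) : a <= b}, reflexive so it includes (a,a).
Examples: (v0,v0), (v1,v1), (v2,v2), (v3,v3), (v4,v1), ...
Total ordered pairs: 17


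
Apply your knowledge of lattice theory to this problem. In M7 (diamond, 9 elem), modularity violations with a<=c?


Modular law: if a <= c then a v (b ^ c) = (a v b) ^ c.
Check all triples (a,b,c) with a <= c among 9 elements.
This lattice is modular (diamonds M_m and their chain-products are modular).
Total violating triples: 0


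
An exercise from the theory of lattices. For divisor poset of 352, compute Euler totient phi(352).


phi(n) = n * prod_{p|n} (1 - 1/p).
Prime divisors of 352: [2, 11]
phi(352) = 352 * (1 - 1/2) * (1 - 1/11)
phi(352) = 160


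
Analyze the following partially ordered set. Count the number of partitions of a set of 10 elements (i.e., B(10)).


B(n) = number of set partitions of an n-element set.
B(n) satisfies the recurrence: B(n+1) = sum_k C(n,k)*B(k).
B(10) = 115975


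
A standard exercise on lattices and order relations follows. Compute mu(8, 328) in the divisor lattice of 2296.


In a divisor lattice, mu(a,b) = mu(b/a) where mu is the classical Mobius function.
b/a = 328/8 = 41
Prime factorization of 41: primes [41]
41 is squarefree with 1 prime factor(s), so mu(41) = (-1)^1 = -1


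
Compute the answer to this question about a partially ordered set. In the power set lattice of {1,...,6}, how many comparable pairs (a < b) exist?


A comparable pair {a,b} has a < b or b < a in the order.
Count unordered pairs where one element is strictly below the other.
Examples: {{},{1}}, {{},{2}}, {{},{3}}, {{},{4}}, ...
Total comparable pairs: 665


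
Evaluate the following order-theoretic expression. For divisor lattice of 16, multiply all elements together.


Divisors of 16: [1, 2, 4, 8, 16]
Product = n^(d(n)/2) = 16^(5/2)
Product = 1024


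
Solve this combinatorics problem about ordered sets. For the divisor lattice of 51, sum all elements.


sigma(n) = sum of divisors.
Divisors of 51: [1, 3, 17, 51]
Sum = 72


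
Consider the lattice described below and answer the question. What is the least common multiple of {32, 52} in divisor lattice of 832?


In a divisor lattice, join = lcm (least common multiple).
Compute lcm iteratively: start with first element, then lcm(current, next).
Elements: [32, 52]
lcm(32,52) = 416
Final lcm = 416


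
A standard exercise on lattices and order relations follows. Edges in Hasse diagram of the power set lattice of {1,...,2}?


A cover relation a -< b holds when a < b with no c strictly between.
Cover relations:
  {} -< {1}
  {} -< {2}
  {1} -< {1,2}
  {2} -< {1,2}
Total: 4


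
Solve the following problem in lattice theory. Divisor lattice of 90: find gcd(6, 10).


In a divisor lattice, meet = gcd (greatest common divisor).
By Euclidean algorithm or factoring: gcd(6,10) = 2


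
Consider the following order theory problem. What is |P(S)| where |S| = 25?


Power set = 2^n.
2^25 = 33554432


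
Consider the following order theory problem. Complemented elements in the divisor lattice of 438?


An element a is complemented if some b has a meet b = bottom, a join b = top.
a is complemented iff gcd(a, n/a)=1, i.e. a is a unitary divisor of 438.
Complemented elements: 1, 2, 3, 6, 73, 146, ... (2 more)
Count: 8


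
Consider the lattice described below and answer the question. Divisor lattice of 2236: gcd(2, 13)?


Meet=gcd.
gcd(2,13)=1


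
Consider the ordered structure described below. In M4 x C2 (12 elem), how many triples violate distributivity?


Distributive law: a ^ (b v c) = (a ^ b) v (a ^ c).
Check all 12^3 = 1728 ordered triples (a,b,c).
  e.g. a=(a1,0), b=(a2,0), c=(a3,0): lhs=(a1,0) != rhs=(0,0)
  e.g. a=(a1,0), b=(a2,0), c=(a3,1): lhs=(a1,0) != rhs=(0,0)
Total violating triples: 192


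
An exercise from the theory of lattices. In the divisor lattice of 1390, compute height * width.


Height = length of longest chain minus 1; width = size of largest antichain.
A maximum chain: 1 | 139 | 695 | 1390  (height 3).
A maximum antichain: {2, 5, 139}  (width 3).
Product = 3 * 3 = 9


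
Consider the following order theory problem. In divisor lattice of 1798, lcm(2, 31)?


Join=lcm.
gcd(2,31)=1
lcm=62


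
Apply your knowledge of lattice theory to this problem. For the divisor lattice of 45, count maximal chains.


A maximal chain goes from the minimum element to a maximal element via cover relations.
Counting all min-to-max paths in the cover graph.
Total maximal chains: 3


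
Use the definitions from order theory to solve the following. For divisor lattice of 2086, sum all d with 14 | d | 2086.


Interval [14,2086] in divisors of 2086: [14, 2086]
Sum = 2100


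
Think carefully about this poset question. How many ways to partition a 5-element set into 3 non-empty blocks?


S(n,k) = k*S(n-1,k) + S(n-1,k-1).
S(4,3) = 6, S(4,2) = 7
S(5,3) = 3*6 + 7 = 18 + 7
S(5,3) = 25


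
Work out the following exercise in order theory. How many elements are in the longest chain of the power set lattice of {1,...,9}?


A chain is a totally ordered subset; we count the number of elements in a maximum chain.
Compute, for each element x, the size of the longest chain ending at x:
  {}: 1
  {1}: 2
  {2}: 2
  {3}: 2
  {4}: 2
  {5}: 2
  ...
A maximum chain: {} < {1} < {1,2} < {1,2,3} < {1,2,3,4} < {1,2,3,4,5} < {1,2,3,4,5,6} < {1,2,3,4,5,6,7} < {1,2,3,4,5,6,7,8} < {1,2,3,4,5,6,7,8,9}
Number of elements in the longest chain: 10


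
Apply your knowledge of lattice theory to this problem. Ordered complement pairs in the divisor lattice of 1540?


Complement pair (a,b): a meet b = bottom, a join b = top.
Here: gcd(a,b)=1 and lcm(a,b)=1540, i.e. a*b=1540 with a,b coprime.
Pairs found: (1,1540), (4,385), (5,308), (7,220), ... (12 more)
Total ordered pairs: 16


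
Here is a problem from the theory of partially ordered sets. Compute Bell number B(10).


B(n) = number of set partitions of an n-element set.
B(n) satisfies the recurrence: B(n+1) = sum_k C(n,k)*B(k).
B(10) = 115975


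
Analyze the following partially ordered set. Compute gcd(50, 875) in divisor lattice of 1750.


In a divisor lattice, meet = gcd (greatest common divisor).
By Euclidean algorithm or factoring: gcd(50,875) = 25


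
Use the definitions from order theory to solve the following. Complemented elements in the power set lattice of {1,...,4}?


An element a is complemented if some b has a meet b = bottom, a join b = top.
every subset A has complement S\A, so all elements are complemented.
Complemented elements: {}, {1}, {2}, {3}, {4}, {1,2}, ... (10 more)
Count: 16


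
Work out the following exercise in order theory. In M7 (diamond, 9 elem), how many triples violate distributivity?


Distributive law: a ^ (b v c) = (a ^ b) v (a ^ c).
Check all 9^3 = 729 ordered triples (a,b,c).
  e.g. a=a1, b=a2, c=a3: lhs=a1 != rhs=0
  e.g. a=a1, b=a2, c=a4: lhs=a1 != rhs=0
Total violating triples: 210


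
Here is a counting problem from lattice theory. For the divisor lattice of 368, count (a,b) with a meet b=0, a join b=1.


Complement pair (a,b): a meet b = bottom, a join b = top.
Here: gcd(a,b)=1 and lcm(a,b)=368, i.e. a*b=368 with a,b coprime.
Pairs found: (1,368), (16,23), (23,16), (368,1)
Total ordered pairs: 4


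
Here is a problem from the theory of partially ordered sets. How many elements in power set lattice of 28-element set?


Power set = 2^n.
2^28 = 268435456


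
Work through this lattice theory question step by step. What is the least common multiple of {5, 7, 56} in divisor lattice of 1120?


In a divisor lattice, join = lcm (least common multiple).
Compute lcm iteratively: start with first element, then lcm(current, next).
Elements: [5, 7, 56]
lcm(5,7) = 35
lcm(35,56) = 280
Final lcm = 280


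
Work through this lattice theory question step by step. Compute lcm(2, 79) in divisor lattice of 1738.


In a divisor lattice, join = lcm (least common multiple).
gcd(2,79) = 1
lcm(2,79) = 2*79/gcd = 158/1 = 158


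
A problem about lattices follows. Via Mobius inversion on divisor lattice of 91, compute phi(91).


phi(n) = n * prod_{p|n} (1 - 1/p).
Prime divisors of 91: [7, 13]
phi(91) = 91 * (1 - 1/7) * (1 - 1/13)
phi(91) = 72


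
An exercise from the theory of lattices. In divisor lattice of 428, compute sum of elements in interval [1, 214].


Interval [1,214] in divisors of 428: [1, 2, 107, 214]
Sum = 324


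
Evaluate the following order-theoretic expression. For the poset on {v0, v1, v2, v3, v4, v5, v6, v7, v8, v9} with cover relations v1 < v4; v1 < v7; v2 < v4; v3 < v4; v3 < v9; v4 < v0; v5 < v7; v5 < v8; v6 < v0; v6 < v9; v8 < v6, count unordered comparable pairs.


A comparable pair {a,b} has a < b or b < a in the order.
Count unordered pairs where one element is strictly below the other.
Examples: {v0,v1}, {v0,v2}, {v0,v3}, {v0,v4}, ...
Total comparable pairs: 19


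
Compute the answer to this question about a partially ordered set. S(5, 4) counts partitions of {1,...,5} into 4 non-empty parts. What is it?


S(n,k) = k*S(n-1,k) + S(n-1,k-1).
S(4,4) = 1, S(4,3) = 6
S(5,4) = 4*1 + 6 = 4 + 6
S(5,4) = 10


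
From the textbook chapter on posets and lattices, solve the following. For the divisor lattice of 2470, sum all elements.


sigma(n) = sum of divisors.
Divisors of 2470: [1, 2, 5, 10, 13, 19, 26, 38, 65, 95, 130, 190, 247, 494, 1235, 2470]
Sum = 5040


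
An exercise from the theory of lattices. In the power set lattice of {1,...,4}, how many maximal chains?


A maximal chain goes from the minimum element to a maximal element via cover relations.
Counting all min-to-max paths in the cover graph.
Total maximal chains: 24


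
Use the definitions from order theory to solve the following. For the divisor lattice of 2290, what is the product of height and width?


Height = length of longest chain minus 1; width = size of largest antichain.
A maximum chain: 1 | 229 | 1145 | 2290  (height 3).
A maximum antichain: {2, 5, 229}  (width 3).
Product = 3 * 3 = 9


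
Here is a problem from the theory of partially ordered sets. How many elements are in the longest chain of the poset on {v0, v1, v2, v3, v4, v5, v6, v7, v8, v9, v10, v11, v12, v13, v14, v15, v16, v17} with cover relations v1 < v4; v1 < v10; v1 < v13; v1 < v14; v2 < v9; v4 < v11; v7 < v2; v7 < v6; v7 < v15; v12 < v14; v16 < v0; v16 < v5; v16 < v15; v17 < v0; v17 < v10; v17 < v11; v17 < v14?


A chain is a totally ordered subset; we count the number of elements in a maximum chain.
Compute, for each element x, the size of the longest chain ending at x:
  v1: 1
  v3: 1
  v7: 1
  v8: 1
  v12: 1
  v16: 1
  ...
A maximum chain: v7 < v2 < v9
Number of elements in the longest chain: 3


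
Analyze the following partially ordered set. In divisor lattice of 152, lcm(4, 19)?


Join=lcm.
gcd(4,19)=1
lcm=76


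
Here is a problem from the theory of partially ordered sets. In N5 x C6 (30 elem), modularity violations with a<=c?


Modular law: if a <= c then a v (b ^ c) = (a v b) ^ c.
Check all triples (a,b,c) with a <= c among 30 elements.
  e.g. a=(a,0), b=(c,0), c=(b,0): lhs=(a,0) != rhs=(b,0)
  e.g. a=(a,0), b=(c,1), c=(b,0): lhs=(a,0) != rhs=(b,0)
Total violating triples: 126


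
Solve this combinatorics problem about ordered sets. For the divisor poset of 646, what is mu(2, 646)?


In a divisor lattice, mu(a,b) = mu(b/a) where mu is the classical Mobius function.
b/a = 646/2 = 323
Prime factorization of 323: primes [17, 19]
323 is squarefree with 2 prime factor(s), so mu(323) = (-1)^2 = 1


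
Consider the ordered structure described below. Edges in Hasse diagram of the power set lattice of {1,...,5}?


A cover relation a -< b holds when a < b with no c strictly between.
Cover relations:
  {} -< {1}
  {} -< {2}
  {} -< {3}
  {} -< {4}
  {} -< {5}
  {1} -< {1,2}
  {1} -< {1,3}
  {1} -< {1,4}
  ...72 more
Total: 80


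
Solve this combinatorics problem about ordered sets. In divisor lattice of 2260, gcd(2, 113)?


Meet=gcd.
gcd(2,113)=1


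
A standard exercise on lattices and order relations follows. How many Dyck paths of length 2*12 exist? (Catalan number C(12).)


C(n) = C(2n, n) / (n+1).
C(24, 12) = 2704156
C(12) = 2704156 / 13 = 208012


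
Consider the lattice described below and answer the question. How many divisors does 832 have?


Divisors of 832: [1, 2, 4, 8, 13, 16, 26, 32, 52, 64, 104, 208, 416, 832]
Count: 14


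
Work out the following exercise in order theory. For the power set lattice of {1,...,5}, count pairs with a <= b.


The order relation is {(a,b) : a <= b}, reflexive so it includes (a,a).
Examples: ({},{}), ({},{1,2}), ({},{1,2,3}), ({},{1,2,3,4}), ({},{1,2,3,4,5}), ...
Total ordered pairs: 243


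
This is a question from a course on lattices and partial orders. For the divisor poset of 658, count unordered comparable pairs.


A comparable pair {a,b} has a < b or b < a in the order.
Count unordered pairs where one element is strictly below the other.
Examples: {1,2}, {1,7}, {1,14}, {1,47}, ...
Total comparable pairs: 19


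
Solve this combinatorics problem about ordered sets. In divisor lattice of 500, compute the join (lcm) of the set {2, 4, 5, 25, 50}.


In a divisor lattice, join = lcm (least common multiple).
Compute lcm iteratively: start with first element, then lcm(current, next).
Elements: [2, 4, 5, 25, 50]
lcm(2,4) = 4
lcm(4,5) = 20
lcm(20,25) = 100
lcm(100,50) = 100
Final lcm = 100


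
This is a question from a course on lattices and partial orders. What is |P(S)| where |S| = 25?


Power set = 2^n.
2^25 = 33554432


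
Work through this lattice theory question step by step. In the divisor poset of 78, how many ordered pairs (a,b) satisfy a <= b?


The order relation is {(a,b) : a <= b}, reflexive so it includes (a,a).
Examples: (1,1), (1,13), (1,2), (1,26), (1,3), ...
Total ordered pairs: 27


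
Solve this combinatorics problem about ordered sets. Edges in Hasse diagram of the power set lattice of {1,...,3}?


A cover relation a -< b holds when a < b with no c strictly between.
Cover relations:
  {} -< {1}
  {} -< {2}
  {} -< {3}
  {1} -< {1,2}
  {1} -< {1,3}
  {2} -< {1,2}
  {2} -< {2,3}
  {3} -< {1,3}
  ...4 more
Total: 12


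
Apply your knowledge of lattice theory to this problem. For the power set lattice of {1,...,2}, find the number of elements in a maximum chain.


A chain is a totally ordered subset; we count the number of elements in a maximum chain.
Compute, for each element x, the size of the longest chain ending at x:
  {}: 1
  {1}: 2
  {2}: 2
  {1,2}: 3
A maximum chain: {} < {1} < {1,2}
Number of elements in the longest chain: 3


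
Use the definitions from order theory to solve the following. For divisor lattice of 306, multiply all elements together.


Divisors of 306: [1, 2, 3, 6, 9, 17, 18, 34, 51, 102, 153, 306]
Product = n^(d(n)/2) = 306^(12/2)
Product = 820972403643456


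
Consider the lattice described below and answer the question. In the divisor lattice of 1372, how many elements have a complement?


An element a is complemented if some b has a meet b = bottom, a join b = top.
a is complemented iff gcd(a, n/a)=1, i.e. a is a unitary divisor of 1372.
Complemented elements: 1, 4, 343, 1372
Count: 4


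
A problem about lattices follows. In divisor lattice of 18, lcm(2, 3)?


Join=lcm.
gcd(2,3)=1
lcm=6


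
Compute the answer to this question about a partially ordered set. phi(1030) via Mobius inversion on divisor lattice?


phi(n) = n * prod_{p|n} (1 - 1/p).
Prime divisors of 1030: [2, 5, 103]
phi(1030) = 1030 * (1 - 1/2) * (1 - 1/5) * (1 - 1/103)
phi(1030) = 408


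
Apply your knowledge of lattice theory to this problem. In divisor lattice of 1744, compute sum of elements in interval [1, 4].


Interval [1,4] in divisors of 1744: [1, 2, 4]
Sum = 7
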